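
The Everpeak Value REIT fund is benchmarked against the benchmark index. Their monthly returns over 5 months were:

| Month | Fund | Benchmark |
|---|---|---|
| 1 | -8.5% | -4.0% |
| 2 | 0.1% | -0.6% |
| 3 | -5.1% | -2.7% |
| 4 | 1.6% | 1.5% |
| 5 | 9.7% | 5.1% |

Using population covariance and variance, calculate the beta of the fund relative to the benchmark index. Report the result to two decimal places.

r̄p = -0.4400%,  r̄m = -0.1400%
Cov = Σ(rp − r̄p)(rm − r̄m) / 5 = 19.8544
Var(rm) = Σ(rm − r̄m)² / 5 = 10.3624
β = Cov / Var = 19.8544 / 10.3624 = 1.9160

1.92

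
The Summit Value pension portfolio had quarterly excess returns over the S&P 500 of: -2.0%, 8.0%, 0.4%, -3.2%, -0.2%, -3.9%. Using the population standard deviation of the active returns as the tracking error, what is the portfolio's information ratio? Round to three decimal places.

-0.038

r̄ = (-2 + 8 + 0.4 − 3.2 − 0.2 − 3.9) / 6 = -0.90 / 6 = -0.1500%
Σ(r − r̄)² = (-2 − (-0.1500))² + (8 − (-0.1500))² + … = 93.5150
σ = √[93.5150 / 6] = 3.9479%
IR = r̄ / tracking error = -0.1500 / 3.9479 = -0.0380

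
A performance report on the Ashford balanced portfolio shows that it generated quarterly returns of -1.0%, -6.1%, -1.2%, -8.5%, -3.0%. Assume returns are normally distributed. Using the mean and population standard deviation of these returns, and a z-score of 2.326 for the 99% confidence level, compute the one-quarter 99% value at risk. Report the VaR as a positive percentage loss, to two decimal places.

Mean return r̄ = -19.80 / 5 = -3.9600%
Σ(r − r̄)² = 42.4920; population σ = √(42.4920/5) = 2.9152%
VaR = −(r̄ − z·σ) = −(-3.9600 − 2.326 × 2.9152) = −(-10.7408) = 10.7408%

10.74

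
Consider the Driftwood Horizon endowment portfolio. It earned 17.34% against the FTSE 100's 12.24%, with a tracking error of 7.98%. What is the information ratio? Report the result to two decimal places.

0.64

IR = (Rp − Rb) / TE = (17.34% − 12.24%) / 7.98% = 5.10% / 7.98% = 0.6391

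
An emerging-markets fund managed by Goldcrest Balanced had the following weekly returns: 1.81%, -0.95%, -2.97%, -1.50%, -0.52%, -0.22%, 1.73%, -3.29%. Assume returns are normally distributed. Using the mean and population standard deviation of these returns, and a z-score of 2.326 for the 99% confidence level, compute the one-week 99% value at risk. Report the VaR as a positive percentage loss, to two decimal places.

4.85

μ = (1.81 − 0.95 − 2.97 − 1.5 − 0.52 − 0.22 + 1.73 − 3.29) / 8 = -5.910 / 8 = -0.7388%
Population σ = √[Σ(r − μ)² / 8] = √[25.0193 / 8] = √3.1274 = 1.7684%
VaR = −(μ − z·σ) = −(-0.7388 − 2.326 × 1.7684) = −(-4.8521) = 4.8521%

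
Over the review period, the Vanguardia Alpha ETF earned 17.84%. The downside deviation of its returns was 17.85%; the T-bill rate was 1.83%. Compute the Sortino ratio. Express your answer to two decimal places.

Sortino = (Rp − Rf) / σd = (17.84% − 1.83%) / 17.85% = 16.01% / 17.85% = 0.8969

0.90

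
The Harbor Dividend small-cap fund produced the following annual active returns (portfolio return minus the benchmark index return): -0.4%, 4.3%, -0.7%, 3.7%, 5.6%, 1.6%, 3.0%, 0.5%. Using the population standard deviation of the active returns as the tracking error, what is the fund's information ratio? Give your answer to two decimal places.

1.02

Mean return μ = 17.60 / 8 = 2.2000%
Σ(r − μ)² = (-0.4 − 2.2000)² + (4.3 − 2.2000)² + … = 37.2800
population σ = √(37.2800 / 8) = √4.6600 = 2.1587%
IR = μ / tracking error = 2.2000 / 2.1587 = 1.0191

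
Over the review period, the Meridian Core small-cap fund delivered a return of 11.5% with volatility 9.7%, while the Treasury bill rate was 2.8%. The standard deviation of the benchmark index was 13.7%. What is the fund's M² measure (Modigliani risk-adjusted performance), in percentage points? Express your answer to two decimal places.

Sharpe = (Rp − Rf) / σp = (11.5% − 2.8%) / 9.7% = 0.8969
M² = Rf + Sharpe × σm = 2.8% + 0.8969 × 13.7% = 15.0875%

15.09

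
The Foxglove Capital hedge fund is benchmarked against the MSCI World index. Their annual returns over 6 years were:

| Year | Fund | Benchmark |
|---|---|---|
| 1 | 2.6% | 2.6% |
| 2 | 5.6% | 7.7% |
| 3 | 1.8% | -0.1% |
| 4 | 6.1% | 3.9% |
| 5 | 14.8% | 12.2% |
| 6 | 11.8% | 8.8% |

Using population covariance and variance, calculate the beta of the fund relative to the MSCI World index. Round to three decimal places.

1.058

r̄p = 7.1167%,  r̄m = 5.8500%
Cov = Σ(rp − r̄p)(rm − r̄m) / 6 = 18.0158
Var(rm) = Σ(rm − r̄m)² / 6 = 17.0358
β = Cov / Var = 18.0158 / 17.0358 = 1.0575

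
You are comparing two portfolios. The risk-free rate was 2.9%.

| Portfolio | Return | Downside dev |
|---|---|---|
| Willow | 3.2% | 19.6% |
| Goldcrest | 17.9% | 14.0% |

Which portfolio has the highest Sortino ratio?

Willow: Sortino ratio = (3.2% − 2.9%) / 19.6% = 0.015
Goldcrest: Sortino ratio = (17.9% − 2.9%) / 14.0% = 1.071
Highest: Goldcrest (1.071).

Goldcrest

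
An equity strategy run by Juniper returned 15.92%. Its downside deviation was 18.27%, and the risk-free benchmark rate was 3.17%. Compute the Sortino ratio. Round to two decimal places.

0.70

Sortino = (Rp − Rf) / σd = (15.92% − 3.17%) / 18.27% = 12.75% / 18.27% = 0.6979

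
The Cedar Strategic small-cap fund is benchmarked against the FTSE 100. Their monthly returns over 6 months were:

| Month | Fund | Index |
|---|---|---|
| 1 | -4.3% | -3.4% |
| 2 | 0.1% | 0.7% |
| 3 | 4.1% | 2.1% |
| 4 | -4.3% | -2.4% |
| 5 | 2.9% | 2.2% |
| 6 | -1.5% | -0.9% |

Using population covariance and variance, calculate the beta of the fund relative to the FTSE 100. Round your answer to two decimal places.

1.48

r̄p = -0.5000%,  r̄m = -0.2833%
Cov = Σ(rp − r̄p)(rm − r̄m) / 6 = 6.7500
Var(rm) = Σ(rm − r̄m)² / 6 = 4.5647
β = Cov / Var = 6.7500 / 4.5647 = 1.4787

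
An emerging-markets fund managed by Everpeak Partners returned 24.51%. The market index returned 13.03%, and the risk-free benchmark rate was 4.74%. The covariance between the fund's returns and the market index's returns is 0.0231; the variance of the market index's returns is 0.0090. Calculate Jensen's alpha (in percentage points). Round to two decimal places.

-1.51

β = Cov / Var = 0.0231 / 0.0090 = 2.5667
E[R] = Rf + β(Rm − Rf) = 4.74% + 2.5667 × (13.03% − 4.74%) = 26.0179%
α = Rp − E[R] = 24.51% − 26.0179% = -1.5079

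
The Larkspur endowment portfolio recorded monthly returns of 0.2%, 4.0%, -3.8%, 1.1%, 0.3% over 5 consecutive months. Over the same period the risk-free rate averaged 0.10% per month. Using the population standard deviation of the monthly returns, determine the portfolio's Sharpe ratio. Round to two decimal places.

0.10

Mean return μ = 1.80 / 5 = 0.3600%
Σ(r − μ)² = (0.2 − 0.3600)² + (4 − 0.3600)² + … = 31.1320
population σ = √(31.1320 / 5) = √6.2264 = 2.4953%
Sharpe = (μ − rf) / σ = (0.3600 − 0.1) / 2.4953 = 0.2600 / 2.4953 = 0.1042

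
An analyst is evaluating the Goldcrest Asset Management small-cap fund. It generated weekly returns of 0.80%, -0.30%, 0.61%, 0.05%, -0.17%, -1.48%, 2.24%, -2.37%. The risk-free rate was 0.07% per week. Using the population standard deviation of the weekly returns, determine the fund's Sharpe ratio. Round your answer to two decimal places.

Mean return r̄ = -0.620 / 8 = -0.0775%
Population std dev = √[13.9104 / 8] = 1.3186%
Sharpe = (r̄ − rf) / σ = (-0.0775 − 0.07) / 1.3186 = -0.1475 / 1.3186 = -0.1119

-0.11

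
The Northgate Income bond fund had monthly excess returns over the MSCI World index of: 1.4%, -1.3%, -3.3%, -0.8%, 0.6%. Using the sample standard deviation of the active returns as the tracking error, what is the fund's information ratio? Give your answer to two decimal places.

μ = (1.4 − 1.3 − 3.3 − 0.8 + 0.6) / 5 = -3.40 / 5 = -0.6800%
Σ(r − μ)² = (1.4 − (-0.6800))² + (-1.3 − (-0.6800))² + (-3.3 − (-0.6800))² + … = 13.2280
sample σ = √(13.2280 / 4) = √3.3070 = 1.8185%
IR = μ / tracking error = -0.6800 / 1.8185 = -0.3739

-0.37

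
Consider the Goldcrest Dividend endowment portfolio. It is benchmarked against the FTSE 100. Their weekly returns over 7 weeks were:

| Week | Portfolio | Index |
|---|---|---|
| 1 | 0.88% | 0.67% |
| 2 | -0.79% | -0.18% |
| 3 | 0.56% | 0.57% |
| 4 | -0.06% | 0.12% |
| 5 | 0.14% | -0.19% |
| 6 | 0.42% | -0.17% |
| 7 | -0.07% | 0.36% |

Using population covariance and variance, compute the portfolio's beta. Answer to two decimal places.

r̄p = 0.1543%,  r̄m = 0.1686%
Cov = Σ(rp − r̄p)(rm − r̄m) / 7 = 0.1055
Var(rm) = Σ(rm − r̄m)² / 7 = 0.1166
β = Cov / Var = 0.1055 / 0.1166 = 0.9048

0.90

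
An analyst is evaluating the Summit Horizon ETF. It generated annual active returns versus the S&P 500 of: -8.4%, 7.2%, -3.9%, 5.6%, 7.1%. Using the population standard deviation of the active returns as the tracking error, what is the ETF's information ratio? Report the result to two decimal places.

0.24

r̄ = (-8.4 + 7.2 − 3.9 + 5.6 + 7.1) / 5 = 7.60 / 5 = 1.5200%
Σ(r − r̄)² = (-8.4 − 1.5200)² + (7.2 − 1.5200)² + … = 207.8280
σ = √[207.8280 / 5] = 6.4471%
IR = r̄ / tracking error = 1.5200 / 6.4471 = 0.2358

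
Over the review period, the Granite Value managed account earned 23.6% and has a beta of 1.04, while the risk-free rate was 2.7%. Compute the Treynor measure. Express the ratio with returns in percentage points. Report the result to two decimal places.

20.10

Treynor = (Rp − Rf) / β = (23.6% − 2.7%) / 1.04 = 20.90 / 1.04 = 20.0962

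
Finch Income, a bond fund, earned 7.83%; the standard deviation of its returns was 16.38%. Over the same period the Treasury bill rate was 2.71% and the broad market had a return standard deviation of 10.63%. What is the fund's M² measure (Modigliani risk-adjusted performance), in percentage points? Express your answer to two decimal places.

6.03

Sharpe = (Rp − Rf) / σp = (7.83% − 2.71%) / 16.38% = 0.3126
M² = Rf + Sharpe × σm = 2.71% + 0.3126 × 10.63% = 6.0329%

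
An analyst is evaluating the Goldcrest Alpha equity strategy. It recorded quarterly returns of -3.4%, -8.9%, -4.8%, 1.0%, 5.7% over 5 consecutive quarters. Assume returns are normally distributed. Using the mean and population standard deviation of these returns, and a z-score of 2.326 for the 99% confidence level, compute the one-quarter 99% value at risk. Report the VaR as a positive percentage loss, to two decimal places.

13.74

r̄ = (-3.4 − 8.9 − 4.8 + 1 + 5.7) / 5 = -10.40 / 5 = -2.0800%
Σ(r − r̄)² = 125.6680; population σ = √(125.6680/5) = 5.0133%
VaR = −(r̄ − z·σ) = −(-2.0800 − 2.326 × 5.0133) = −(-13.7409) = 13.7409%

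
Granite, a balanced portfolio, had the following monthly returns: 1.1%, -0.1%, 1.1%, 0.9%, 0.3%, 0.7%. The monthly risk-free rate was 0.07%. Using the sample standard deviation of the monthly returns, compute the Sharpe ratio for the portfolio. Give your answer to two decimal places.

1.24

r̄ = (1.1 − 0.1 + 1.1 + 0.9 + 0.3 + 0.7) / 6 = 0.6667%
Sample σ = √[Σ(r − r̄)² / 5] = √[1.1533 / 5] = √0.2307 = 0.4803%
Sharpe = (r̄ − rf) / σ = (0.6667 − 0.07) / 0.4803 = 0.5967 / 0.4803 = 1.2423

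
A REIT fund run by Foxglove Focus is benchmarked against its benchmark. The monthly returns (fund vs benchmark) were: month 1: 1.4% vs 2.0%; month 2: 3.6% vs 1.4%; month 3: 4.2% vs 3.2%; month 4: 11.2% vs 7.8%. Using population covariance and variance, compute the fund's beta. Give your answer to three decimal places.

1.397

r̄p = 5.1000%,  r̄m = 3.6000%
Cov = Σ(rp − r̄p)(rm − r̄m) / 4 = 8.8000
Var(rm) = Σ(rm − r̄m)² / 4 = 6.3000
β = Cov / Var = 8.8000 / 6.3000 = 1.3968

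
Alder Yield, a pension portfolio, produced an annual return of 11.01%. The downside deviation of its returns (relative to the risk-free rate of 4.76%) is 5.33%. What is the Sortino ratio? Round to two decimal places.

Sortino = (Rp − Rf) / σd = (11.01% − 4.76%) / 5.33% = 6.25% / 5.33% = 1.1726

1.17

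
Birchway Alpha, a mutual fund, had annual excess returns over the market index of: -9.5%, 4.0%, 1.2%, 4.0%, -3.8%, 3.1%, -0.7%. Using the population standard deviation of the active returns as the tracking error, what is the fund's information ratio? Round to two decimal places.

-0.05

Mean return r̄ = -1.70 / 7 = -0.2429%
Σ(r − r̄)² = (-9.5 − (-0.2429))² + (4 − (-0.2429))² + (1.2 − (-0.2429))² + … = 147.8171
σ = √[147.8171 / 7] = 4.5953%
IR = r̄ / tracking error = -0.2429 / 4.5953 = -0.0529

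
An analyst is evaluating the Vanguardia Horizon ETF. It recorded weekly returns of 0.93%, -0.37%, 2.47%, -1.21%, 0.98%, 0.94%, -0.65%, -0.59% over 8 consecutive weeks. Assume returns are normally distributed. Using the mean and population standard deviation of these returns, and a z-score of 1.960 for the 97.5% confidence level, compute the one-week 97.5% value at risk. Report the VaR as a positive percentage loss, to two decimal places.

r̄ = (0.93 − 0.37 + 2.47 − 1.21 + 0.98 + 0.94 − 0.65 − 0.59) / 8 = 0.3125%
Population σ = √[Σ(r − r̄)² / 8] = √[10.4002 / 8] = √1.3000 = 1.1402%
VaR = −(r̄ − z·σ) = −(0.3125 − 1.960 × 1.1402) = −(-1.9223) = 1.9223%

1.92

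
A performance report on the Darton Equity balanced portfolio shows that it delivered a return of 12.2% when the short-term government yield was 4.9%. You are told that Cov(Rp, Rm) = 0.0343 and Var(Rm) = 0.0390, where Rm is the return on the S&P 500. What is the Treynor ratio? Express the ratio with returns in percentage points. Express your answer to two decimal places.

β = Cov / Var = 0.0343 / 0.0390 = 0.8795
Treynor = (Rp − Rf) / β = (12.2% − 4.9%) / 0.8795 = 7.30 / 0.8795 = 8.3002

8.30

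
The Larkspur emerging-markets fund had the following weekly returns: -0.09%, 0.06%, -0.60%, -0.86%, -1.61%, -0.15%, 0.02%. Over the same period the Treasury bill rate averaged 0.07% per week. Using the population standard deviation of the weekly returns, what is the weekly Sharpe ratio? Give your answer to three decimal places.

-0.940

μ = (-0.09 + 0.06 − 0.6 − 0.86 − 1.61 − 0.15 + 0.02) / 7 = -0.4614%
Σ(r − μ)² = (-0.09 − (-0.4614))² + (0.06 − (-0.4614))² + … = 2.2359
population σ = √(2.2359 / 7) = √0.3194 = 0.5652%
Sharpe = (μ − rf) / σ = (-0.4614 − 0.07) / 0.5652 = -0.5314 / 0.5652 = -0.9402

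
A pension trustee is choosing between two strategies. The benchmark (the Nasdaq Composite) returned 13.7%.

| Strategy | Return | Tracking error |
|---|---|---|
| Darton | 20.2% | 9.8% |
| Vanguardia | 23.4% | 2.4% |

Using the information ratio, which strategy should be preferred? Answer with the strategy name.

Darton: IR = (20.2% − 13.7%) / 9.8% = 0.663
Vanguardia: IR = (23.4% − 13.7%) / 2.4% = 4.042
Highest: Vanguardia (4.042).

Vanguardia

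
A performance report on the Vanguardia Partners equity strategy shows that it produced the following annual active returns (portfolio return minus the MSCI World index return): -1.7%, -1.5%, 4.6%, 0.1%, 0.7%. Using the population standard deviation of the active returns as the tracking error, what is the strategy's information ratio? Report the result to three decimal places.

Mean return r̄ = 2.20 / 5 = 0.4400%
Σ(r − r̄)² = (-1.7 − 0.4400)² + (-1.5 − 0.4400)² + (4.6 − 0.4400)² + … = 25.8320
σ = √[25.8320 / 5] = 2.2730%
IR = r̄ / tracking error = 0.4400 / 2.2730 = 0.1936

0.194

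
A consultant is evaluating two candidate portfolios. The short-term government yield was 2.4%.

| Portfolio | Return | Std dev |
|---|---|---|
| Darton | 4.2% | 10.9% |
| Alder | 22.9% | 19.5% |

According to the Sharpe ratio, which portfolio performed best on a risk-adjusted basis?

Alder

Darton: Sharpe ratio = (4.2% − 2.4%) / 10.9% = 0.165
Alder: Sharpe ratio = (22.9% − 2.4%) / 19.5% = 1.051
Highest: Alder (1.051).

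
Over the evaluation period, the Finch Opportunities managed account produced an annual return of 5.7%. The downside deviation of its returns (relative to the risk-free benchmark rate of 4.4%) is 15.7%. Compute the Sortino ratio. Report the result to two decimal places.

Sortino = (Rp − Rf) / σd = (5.7% − 4.4%) / 15.7% = 1.30% / 15.7% = 0.0828

0.08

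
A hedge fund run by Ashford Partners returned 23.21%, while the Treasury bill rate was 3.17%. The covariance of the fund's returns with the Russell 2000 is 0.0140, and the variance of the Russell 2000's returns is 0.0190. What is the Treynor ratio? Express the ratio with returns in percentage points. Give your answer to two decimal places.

27.20

β = Cov / Var = 0.0140 / 0.0190 = 0.7368
Treynor = (Rp − Rf) / β = (23.21% − 3.17%) / 0.7368 = 20.04 / 0.7368 = 27.1987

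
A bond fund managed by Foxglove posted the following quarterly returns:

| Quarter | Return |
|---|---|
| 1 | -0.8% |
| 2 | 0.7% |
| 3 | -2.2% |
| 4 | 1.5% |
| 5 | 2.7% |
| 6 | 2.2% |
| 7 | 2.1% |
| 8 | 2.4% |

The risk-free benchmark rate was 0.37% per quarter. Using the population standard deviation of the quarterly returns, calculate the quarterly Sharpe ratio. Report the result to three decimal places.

r̄ = (-0.8 + 0.7 − 2.2 + 1.5 + 2.7 + 2.2 + 2.1 + 2.4) / 8 = 1.0750%
Σ(r − r̄)² = (-0.8 − 1.0750)² + (0.7 − 1.0750)² + … = 21.2750
population σ = √(21.2750 / 8) = √2.6594 = 1.6308%
Sharpe = (r̄ − rf) / σ = (1.0750 − 0.37) / 1.6308 = 0.7050 / 1.6308 = 0.4323

0.432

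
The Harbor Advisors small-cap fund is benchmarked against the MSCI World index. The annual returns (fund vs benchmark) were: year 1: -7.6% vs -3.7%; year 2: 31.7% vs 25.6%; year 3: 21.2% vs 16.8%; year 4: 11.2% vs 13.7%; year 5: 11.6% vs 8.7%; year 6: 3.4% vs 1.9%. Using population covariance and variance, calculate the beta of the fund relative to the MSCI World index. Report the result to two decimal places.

1.27

r̄p = 11.9167%,  r̄m = 10.5000%
Cov = Σ(rp − r̄p)(rm − r̄m) / 6 = 117.6450
Var(rm) = Σ(rm − r̄m)² / 6 = 92.7967
β = Cov / Var = 117.6450 / 92.7967 = 1.2678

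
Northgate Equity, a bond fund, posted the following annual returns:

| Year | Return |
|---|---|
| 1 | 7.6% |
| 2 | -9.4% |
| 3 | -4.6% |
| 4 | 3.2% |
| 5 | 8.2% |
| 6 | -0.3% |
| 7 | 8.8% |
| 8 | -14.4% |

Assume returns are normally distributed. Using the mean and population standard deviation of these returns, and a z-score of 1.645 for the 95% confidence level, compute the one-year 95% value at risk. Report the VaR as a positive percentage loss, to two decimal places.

Mean return r̄ = -0.90 / 8 = -0.1125%
Σ(r − r̄)² = (7.6 − (-0.1125))² + (-9.4 − (-0.1125))² + (-4.6 − (-0.1125))² + … = 529.5488
σ = √[529.5488 / 8] = 8.1359%
VaR = −(r̄ − z·σ) = −(-0.1125 − 1.645 × 8.1359) = −(-13.4961) = 13.4961%

13.50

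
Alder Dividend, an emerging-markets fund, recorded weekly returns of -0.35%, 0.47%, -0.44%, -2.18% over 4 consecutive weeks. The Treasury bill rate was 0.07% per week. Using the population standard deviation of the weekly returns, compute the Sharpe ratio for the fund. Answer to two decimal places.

Mean return r̄ = -2.500 / 4 = -0.6250%
Population σ = √[Σ(r − r̄)² / 4] = √[3.7269 / 4] = √0.9317 = 0.9652%
Sharpe = (r̄ − rf) / σ = (-0.6250 − 0.07) / 0.9652 = -0.6950 / 0.9652 = -0.7201

-0.72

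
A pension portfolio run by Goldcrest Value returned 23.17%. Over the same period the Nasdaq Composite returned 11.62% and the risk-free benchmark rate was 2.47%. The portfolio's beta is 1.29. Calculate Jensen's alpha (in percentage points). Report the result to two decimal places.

CAPM expected return = Rf + β(Rm − Rf) = 2.47% + 1.29 × (11.62% − 2.47%) = 2.47 + 1.29 × 9.15 = 14.2735%
Jensen's α = Rp − E[R] = 23.17% − 14.2735% = 8.8965

8.90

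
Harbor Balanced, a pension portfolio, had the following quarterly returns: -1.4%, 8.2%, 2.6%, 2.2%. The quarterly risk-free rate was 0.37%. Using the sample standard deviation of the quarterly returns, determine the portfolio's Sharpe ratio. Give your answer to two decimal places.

0.64

Mean return r̄ = 11.60 / 4 = 2.9000%
Σ(r − r̄)² = (-1.4 − 2.9000)² + (8.2 − 2.9000)² + (2.6 − 2.9000)² + … = 47.1600
σ = √[47.1600 / 3] = 3.9648%
Sharpe = (r̄ − rf) / σ = (2.9000 − 0.37) / 3.9648 = 2.5300 / 3.9648 = 0.6381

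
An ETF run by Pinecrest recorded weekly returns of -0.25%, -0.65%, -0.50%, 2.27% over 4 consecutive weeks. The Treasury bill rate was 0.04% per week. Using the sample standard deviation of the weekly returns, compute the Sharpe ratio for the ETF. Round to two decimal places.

r̄ = (-0.25 − 0.65 − 0.5 + 2.27) / 4 = 0.2175%
Sample σ = √[Σ(r − r̄)² / 3] = √[5.6987 / 3] = √1.8996 = 1.3783%
Sharpe = (r̄ − rf) / σ = (0.2175 − 0.04) / 1.3783 = 0.1775 / 1.3783 = 0.1288

0.13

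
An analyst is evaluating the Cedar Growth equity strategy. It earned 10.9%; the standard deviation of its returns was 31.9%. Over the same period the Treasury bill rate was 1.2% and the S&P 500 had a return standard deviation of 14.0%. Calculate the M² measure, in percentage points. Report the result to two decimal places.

Sharpe = (Rp − Rf) / σp = (10.9% − 1.2%) / 31.9% = 0.3041
M² = Rf + Sharpe × σm = 1.2% + 0.3041 × 14.0% = 5.4574%

5.46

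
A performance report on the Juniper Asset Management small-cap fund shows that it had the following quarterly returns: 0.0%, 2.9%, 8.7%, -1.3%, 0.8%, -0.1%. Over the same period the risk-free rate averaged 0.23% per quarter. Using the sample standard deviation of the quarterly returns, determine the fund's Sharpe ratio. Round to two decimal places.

0.44

μ = (0 + 2.9 + 8.7 − 1.3 + 0.8 − 0.1) / 6 = 11.00 / 6 = 1.8333%
Sample std dev = √[66.2733 / 5] = 3.6407%
Sharpe = (μ − rf) / σ = (1.8333 − 0.23) / 3.6407 = 1.6033 / 3.6407 = 0.4404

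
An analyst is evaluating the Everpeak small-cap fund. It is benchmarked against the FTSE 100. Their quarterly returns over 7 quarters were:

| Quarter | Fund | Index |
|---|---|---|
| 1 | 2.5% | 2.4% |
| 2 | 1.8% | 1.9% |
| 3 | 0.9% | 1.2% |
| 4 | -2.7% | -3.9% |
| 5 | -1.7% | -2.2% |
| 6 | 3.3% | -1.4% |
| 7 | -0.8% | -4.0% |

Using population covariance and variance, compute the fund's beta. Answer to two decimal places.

r̄p = 0.4714%,  r̄m = -0.8571%
Cov = Σ(rp − r̄p)(rm − r̄m) / 7 = 3.7398
Var(rm) = Σ(rm − r̄m)² / 7 = 6.2396
β = Cov / Var = 3.7398 / 6.2396 = 0.5994

0.60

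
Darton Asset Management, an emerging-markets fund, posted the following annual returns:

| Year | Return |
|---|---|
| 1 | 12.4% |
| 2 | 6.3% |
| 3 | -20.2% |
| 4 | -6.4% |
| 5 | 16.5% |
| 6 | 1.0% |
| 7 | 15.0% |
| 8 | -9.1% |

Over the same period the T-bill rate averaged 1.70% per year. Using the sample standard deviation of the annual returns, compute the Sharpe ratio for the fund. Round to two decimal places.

0.02

μ = (12.4 + 6.3 − 20.2 − 6.4 + 16.5 + 1 + 15 − 9.1) / 8 = 1.9375%
Sample std dev = √[1193.4788 / 7] = 13.0574%
Sharpe = (μ − rf) / σ = (1.9375 − 1.7) / 13.0574 = 0.2375 / 13.0574 = 0.0182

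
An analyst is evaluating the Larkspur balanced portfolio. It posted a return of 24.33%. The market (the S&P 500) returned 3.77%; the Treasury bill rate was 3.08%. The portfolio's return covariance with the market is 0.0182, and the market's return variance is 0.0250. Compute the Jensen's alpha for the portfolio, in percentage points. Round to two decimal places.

β = Cov / Var = 0.0182 / 0.0250 = 0.7280
E[R] = Rf + β(Rm − Rf) = 3.08% + 0.7280 × (3.77% − 3.08%) = 3.5823%
α = Rp − E[R] = 24.33% − 3.5823% = 20.7477

20.75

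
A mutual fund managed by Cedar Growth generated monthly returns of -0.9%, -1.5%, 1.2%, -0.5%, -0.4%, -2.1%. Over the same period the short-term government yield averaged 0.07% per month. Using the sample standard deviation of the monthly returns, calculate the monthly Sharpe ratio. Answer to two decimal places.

-0.68

r̄ = (-0.9 − 1.5 + 1.2 − 0.5 − 0.4 − 2.1) / 6 = -4.20 / 6 = -0.7000%
Σ(r − r̄)² = 6.3800; sample σ = √(6.3800/5) = 1.1296%
Sharpe = (r̄ − rf) / σ = (-0.7000 − 0.07) / 1.1296 = -0.7700 / 1.1296 = -0.6817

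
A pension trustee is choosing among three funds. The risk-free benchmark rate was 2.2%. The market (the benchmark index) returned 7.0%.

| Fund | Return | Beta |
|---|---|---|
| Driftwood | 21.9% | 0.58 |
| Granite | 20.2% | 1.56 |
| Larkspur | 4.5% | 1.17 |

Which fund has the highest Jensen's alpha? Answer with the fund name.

Driftwood

Driftwood: α = 21.9% − [2.2% + 0.58 × (7.0% − 2.2%)] = 16.916
Granite: α = 20.2% − [2.2% + 1.56 × (7.0% − 2.2%)] = 10.512
Larkspur: α = 4.5% − [2.2% + 1.17 × (7.0% − 2.2%)] = -3.316
Highest: Driftwood (16.916).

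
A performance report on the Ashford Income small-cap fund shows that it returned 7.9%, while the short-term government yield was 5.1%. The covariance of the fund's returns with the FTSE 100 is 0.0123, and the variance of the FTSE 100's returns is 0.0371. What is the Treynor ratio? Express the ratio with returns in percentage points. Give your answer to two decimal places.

8.45

β = Cov / Var = 0.0123 / 0.0371 = 0.3315
Treynor = (Rp − Rf) / β = (7.9% − 5.1%) / 0.3315 = 2.80 / 0.3315 = 8.4465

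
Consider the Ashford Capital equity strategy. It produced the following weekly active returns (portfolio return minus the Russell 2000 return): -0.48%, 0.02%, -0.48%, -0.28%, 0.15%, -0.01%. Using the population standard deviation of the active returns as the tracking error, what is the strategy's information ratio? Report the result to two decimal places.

-0.73

μ = (-0.48 + 0.02 − 0.48 − 0.28 + 0.15 − 0.01) / 6 = -0.1800%
Population σ = √[Σ(r − μ)² / 6] = √[0.3678 / 6] = √0.0613 = 0.2476%
IR = μ / tracking error = -0.1800 / 0.2476 = -0.7270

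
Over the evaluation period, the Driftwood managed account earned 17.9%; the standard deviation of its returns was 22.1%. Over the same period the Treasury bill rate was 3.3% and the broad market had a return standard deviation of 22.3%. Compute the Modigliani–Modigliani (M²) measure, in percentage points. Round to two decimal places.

18.03

Sharpe = (Rp − Rf) / σp = (17.9% − 3.3%) / 22.1% = 0.6606
M² = Rf + Sharpe × σm = 3.3% + 0.6606 × 22.3% = 18.0314%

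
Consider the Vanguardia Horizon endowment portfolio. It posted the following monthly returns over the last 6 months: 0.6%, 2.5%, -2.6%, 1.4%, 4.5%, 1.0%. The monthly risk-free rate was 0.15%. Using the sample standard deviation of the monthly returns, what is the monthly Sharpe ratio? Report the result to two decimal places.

0.46

Mean return μ = 7.40 / 6 = 1.2333%
Sample σ = √[Σ(r − μ)² / 5] = √[27.4533 / 5] = √5.4907 = 2.3432%
Sharpe = (μ − rf) / σ = (1.2333 − 0.15) / 2.3432 = 1.0833 / 2.3432 = 0.4623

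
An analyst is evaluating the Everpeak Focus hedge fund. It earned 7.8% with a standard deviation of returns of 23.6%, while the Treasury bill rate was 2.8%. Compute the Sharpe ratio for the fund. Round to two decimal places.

0.21

Sharpe = (Rp − Rf) / σp = (7.8% − 2.8%) / 23.6% = 5.00% / 23.6% = 0.2119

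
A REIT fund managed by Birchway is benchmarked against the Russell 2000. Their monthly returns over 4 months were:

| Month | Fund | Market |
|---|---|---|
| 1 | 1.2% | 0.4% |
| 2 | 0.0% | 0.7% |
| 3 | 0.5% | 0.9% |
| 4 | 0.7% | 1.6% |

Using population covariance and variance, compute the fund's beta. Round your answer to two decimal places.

r̄p = 0.6000%,  r̄m = 0.9000%
Cov = Σ(rp − r̄p)(rm − r̄m) / 4 = -0.0275
Var(rm) = Σ(rm − r̄m)² / 4 = 0.1950
β = Cov / Var = -0.0275 / 0.1950 = -0.1410

-0.14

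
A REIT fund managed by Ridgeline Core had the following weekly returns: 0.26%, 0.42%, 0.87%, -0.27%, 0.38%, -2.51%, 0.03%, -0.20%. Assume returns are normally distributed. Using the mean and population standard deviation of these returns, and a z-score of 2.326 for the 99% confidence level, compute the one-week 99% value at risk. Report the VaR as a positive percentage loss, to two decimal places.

r̄ = (0.26 + 0.42 + 0.87 − 0.27 + 0.38 − 2.51 + 0.03 − 0.2) / 8 = -1.020 / 8 = -0.1275%
Σ(r − r̄)² = (0.26 − (-0.1275))² + (0.42 − (-0.1275))² + (0.87 − (-0.1275))² + … = 7.4292
σ = √[7.4292 / 8] = 0.9637%
VaR = −(r̄ − z·σ) = −(-0.1275 − 2.326 × 0.9637) = −(-2.3691) = 2.3691%

2.37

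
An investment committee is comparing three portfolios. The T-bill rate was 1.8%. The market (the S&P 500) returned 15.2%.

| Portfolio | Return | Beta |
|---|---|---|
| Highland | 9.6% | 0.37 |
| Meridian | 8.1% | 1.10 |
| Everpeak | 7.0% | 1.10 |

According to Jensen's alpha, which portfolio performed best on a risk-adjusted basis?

Highland

Highland: α = 9.6% − [1.8% + 0.37 × (15.2% − 1.8%)] = 2.842
Meridian: α = 8.1% − [1.8% + 1.10 × (15.2% − 1.8%)] = -8.440
Everpeak: α = 7.0% − [1.8% + 1.10 × (15.2% − 1.8%)] = -9.540
Highest: Highland (2.842).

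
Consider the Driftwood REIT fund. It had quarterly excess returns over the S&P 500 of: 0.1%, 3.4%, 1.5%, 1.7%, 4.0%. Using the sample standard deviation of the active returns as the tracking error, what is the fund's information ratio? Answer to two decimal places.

Mean return r̄ = 10.70 / 5 = 2.1400%
Σ(r − r̄)² = (0.1 − 2.1400)² + (3.4 − 2.1400)² + … = 9.8120
sample σ = √(9.8120 / 4) = √2.4530 = 1.5662%
IR = r̄ / tracking error = 2.1400 / 1.5662 = 1.3664

1.37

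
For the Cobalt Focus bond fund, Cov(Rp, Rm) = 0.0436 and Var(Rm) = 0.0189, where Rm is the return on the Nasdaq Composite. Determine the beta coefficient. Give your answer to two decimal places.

β = Cov(Rp, Rm) / Var(Rm) = 0.0436 / 0.0189 = 2.3069

2.31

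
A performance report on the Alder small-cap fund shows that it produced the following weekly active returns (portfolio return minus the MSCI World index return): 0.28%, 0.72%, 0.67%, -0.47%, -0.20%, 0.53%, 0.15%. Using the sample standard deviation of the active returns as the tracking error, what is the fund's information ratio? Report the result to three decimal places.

r̄ = (0.28 + 0.72 + 0.67 − 0.47 − 0.2 + 0.53 + 0.15) / 7 = 0.2400%
Sample std dev = √[1.2068 / 6] = 0.4485%
IR = r̄ / tracking error = 0.2400 / 0.4485 = 0.5351

0.535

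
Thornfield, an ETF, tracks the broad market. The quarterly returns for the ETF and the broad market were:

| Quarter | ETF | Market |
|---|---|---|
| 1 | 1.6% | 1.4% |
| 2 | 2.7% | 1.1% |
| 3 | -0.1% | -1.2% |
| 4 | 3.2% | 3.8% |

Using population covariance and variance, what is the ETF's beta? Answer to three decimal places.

r̄p = 1.8500%,  r̄m = 1.2750%
Cov = Σ(rp − r̄p)(rm − r̄m) / 4 = 2.0138
Var(rm) = Σ(rm − r̄m)² / 4 = 3.1369
β = Cov / Var = 2.0138 / 3.1369 = 0.6420

0.642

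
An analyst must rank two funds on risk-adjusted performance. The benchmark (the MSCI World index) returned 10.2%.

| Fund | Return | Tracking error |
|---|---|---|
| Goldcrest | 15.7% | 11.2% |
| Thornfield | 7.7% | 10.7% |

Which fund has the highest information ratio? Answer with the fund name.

Goldcrest

Goldcrest: IR = (15.7% − 10.2%) / 11.2% = 0.491
Thornfield: IR = (7.7% − 10.2%) / 10.7% = -0.234
Highest: Goldcrest (0.491).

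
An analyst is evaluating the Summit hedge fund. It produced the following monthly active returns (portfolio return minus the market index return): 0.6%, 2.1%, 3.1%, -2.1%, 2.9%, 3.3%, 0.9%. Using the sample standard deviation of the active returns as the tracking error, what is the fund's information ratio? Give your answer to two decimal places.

Mean return r̄ = 10.80 / 7 = 1.5429%
Σ(r − r̄)² = (0.6 − 1.5429)² + (2.1 − 1.5429)² + (3.1 − 1.5429)² + … = 22.2371
σ = √[22.2371 / 6] = 1.9251%
IR = r̄ / tracking error = 1.5429 / 1.9251 = 0.8015

0.80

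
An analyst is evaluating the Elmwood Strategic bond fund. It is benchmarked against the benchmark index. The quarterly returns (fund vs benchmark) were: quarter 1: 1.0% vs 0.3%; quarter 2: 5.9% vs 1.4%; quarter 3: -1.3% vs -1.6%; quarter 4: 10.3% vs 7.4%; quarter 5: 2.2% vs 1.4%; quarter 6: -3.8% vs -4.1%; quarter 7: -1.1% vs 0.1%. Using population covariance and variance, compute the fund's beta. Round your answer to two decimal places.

r̄p = 1.8857%,  r̄m = 0.7000%
Cov = Σ(rp − r̄p)(rm − r̄m) / 7 = 13.7386
Var(rm) = Σ(rm − r̄m)² / 7 = 10.6743
β = Cov / Var = 13.7386 / 10.6743 = 1.2871

1.29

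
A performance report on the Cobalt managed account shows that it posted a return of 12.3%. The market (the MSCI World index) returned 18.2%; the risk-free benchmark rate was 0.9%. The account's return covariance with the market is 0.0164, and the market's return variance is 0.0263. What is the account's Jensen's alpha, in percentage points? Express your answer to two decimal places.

β = Cov / Var = 0.0164 / 0.0263 = 0.6236
E[R] = Rf + β(Rm − Rf) = 0.9% + 0.6236 × (18.2% − 0.9%) = 11.6883%
α = Rp − E[R] = 12.3% − 11.6883% = 0.6117

0.61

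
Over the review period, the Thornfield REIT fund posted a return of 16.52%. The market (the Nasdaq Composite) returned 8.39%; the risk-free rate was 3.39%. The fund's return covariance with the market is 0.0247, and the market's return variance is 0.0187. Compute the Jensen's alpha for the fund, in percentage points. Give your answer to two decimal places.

β = Cov / Var = 0.0247 / 0.0187 = 1.3209
E[R] = Rf + β(Rm − Rf) = 3.39% + 1.3209 × (8.39% − 3.39%) = 9.9945%
α = Rp − E[R] = 16.52% − 9.9945% = 6.5255

6.53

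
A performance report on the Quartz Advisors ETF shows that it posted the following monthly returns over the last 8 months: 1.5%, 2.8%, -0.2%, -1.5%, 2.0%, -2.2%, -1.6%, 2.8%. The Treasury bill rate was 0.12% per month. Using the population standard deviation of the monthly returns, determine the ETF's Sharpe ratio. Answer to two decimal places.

Mean return r̄ = 3.60 / 8 = 0.4500%
Σ(r − r̄)² = (1.5 − 0.4500)² + (2.8 − 0.4500)² + … = 30.0000
σ = √[30.0000 / 8] = 1.9365%
Sharpe = (r̄ − rf) / σ = (0.4500 − 0.12) / 1.9365 = 0.3300 / 1.9365 = 0.1704

0.17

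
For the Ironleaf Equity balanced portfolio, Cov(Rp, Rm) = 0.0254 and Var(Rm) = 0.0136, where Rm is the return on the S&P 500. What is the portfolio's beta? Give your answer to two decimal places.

β = Cov(Rp, Rm) / Var(Rm) = 0.0254 / 0.0136 = 1.8676

1.87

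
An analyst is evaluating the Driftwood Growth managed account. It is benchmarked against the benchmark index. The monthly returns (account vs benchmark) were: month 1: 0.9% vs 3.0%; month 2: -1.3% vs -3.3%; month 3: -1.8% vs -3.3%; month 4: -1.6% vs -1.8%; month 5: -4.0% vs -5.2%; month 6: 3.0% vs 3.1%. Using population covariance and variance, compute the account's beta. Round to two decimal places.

0.65

r̄p = -0.8000%,  r̄m = -1.2500%
Cov = Σ(rp − r̄p)(rm − r̄m) / 6 = 6.6517
Var(rm) = Σ(rm − r̄m)² / 6 = 10.2158
β = Cov / Var = 6.6517 / 10.2158 = 0.6511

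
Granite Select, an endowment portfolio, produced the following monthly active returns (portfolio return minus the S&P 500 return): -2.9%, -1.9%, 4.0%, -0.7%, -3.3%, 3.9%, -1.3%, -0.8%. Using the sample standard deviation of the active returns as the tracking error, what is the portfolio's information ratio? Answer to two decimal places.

-0.13

Mean return r̄ = -3.00 / 8 = -0.3750%
Σ(r − r̄)² = (-2.9 − (-0.3750))² + (-1.9 − (-0.3750))² + (4 − (-0.3750))² + … = 55.8150
sample σ = √(55.8150 / 7) = √7.9736 = 2.8238%
IR = r̄ / tracking error = -0.3750 / 2.8238 = -0.1328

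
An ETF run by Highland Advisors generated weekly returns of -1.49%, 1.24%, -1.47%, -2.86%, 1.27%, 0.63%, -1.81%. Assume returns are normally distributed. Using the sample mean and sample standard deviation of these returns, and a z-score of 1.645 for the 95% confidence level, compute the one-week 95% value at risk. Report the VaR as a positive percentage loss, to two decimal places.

3.37

μ = (-1.49 + 1.24 − 1.47 − 2.86 + 1.27 + 0.63 − 1.81) / 7 = -4.490 / 7 = -0.6414%
Σ(r − μ)² = 16.5041; sample σ = √(16.5041/6) = 1.6585%
VaR = −(μ − z·σ) = −(-0.6414 − 1.645 × 1.6585) = −(-3.3696) = 3.3696%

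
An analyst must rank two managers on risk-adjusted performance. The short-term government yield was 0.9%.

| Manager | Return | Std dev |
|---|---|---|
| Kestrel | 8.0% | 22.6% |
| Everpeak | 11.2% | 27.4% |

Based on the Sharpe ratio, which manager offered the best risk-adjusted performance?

Everpeak

Kestrel: Sharpe ratio = (8.0% − 0.9%) / 22.6% = 0.314
Everpeak: Sharpe ratio = (11.2% − 0.9%) / 27.4% = 0.376
Highest: Everpeak (0.376).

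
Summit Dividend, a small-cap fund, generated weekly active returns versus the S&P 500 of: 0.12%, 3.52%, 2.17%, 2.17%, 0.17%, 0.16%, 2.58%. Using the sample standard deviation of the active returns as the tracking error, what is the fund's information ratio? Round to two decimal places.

Mean return μ = 10.890 / 7 = 1.5557%
Σ(r − μ)² = (0.12 − 1.5557)² + (3.52 − 1.5557)² + (2.17 − 1.5557)² + … = 11.5918
σ = √[11.5918 / 6] = 1.3900%
IR = μ / tracking error = 1.5557 / 1.3900 = 1.1192

1.12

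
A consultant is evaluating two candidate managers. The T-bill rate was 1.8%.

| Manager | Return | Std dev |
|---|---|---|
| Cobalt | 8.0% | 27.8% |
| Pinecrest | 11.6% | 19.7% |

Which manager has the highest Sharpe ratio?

Cobalt: Sharpe ratio = (8.0% − 1.8%) / 27.8% = 0.223
Pinecrest: Sharpe ratio = (11.6% − 1.8%) / 19.7% = 0.497
Highest: Pinecrest (0.497).

Pinecrest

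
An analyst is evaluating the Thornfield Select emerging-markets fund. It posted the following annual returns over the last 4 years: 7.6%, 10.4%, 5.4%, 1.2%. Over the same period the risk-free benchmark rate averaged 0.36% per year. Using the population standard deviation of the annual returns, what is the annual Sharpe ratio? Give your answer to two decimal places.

1.72

Mean return μ = 24.60 / 4 = 6.1500%
Σ(r − μ)² = (7.6 − 6.1500)² + (10.4 − 6.1500)² + … = 45.2300
σ = √[45.2300 / 4] = 3.3627%
Sharpe = (μ − rf) / σ = (6.1500 − 0.36) / 3.3627 = 5.7900 / 3.3627 = 1.7218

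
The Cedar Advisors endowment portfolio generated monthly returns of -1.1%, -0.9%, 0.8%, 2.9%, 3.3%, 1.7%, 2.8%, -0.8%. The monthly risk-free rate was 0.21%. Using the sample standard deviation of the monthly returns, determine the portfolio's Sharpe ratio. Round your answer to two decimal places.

r̄ = (-1.1 − 0.9 + 0.8 + 2.9 + 3.3 + 1.7 + 2.8 − 0.8) / 8 = 8.70 / 8 = 1.0875%
Sample σ = √[Σ(r − r̄)² / 7] = √[23.8688 / 7] = √3.4098 = 1.8466%
Sharpe = (r̄ − rf) / σ = (1.0875 − 0.21) / 1.8466 = 0.8775 / 1.8466 = 0.4752

0.48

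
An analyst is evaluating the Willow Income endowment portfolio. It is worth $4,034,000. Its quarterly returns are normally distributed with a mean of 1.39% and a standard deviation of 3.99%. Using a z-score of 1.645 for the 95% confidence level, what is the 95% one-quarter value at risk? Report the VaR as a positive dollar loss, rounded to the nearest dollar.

$208,701

Return at the 95% tail: μ − z·σ = 1.39% − 1.645 × 3.99% = 1.39 − 6.56355 = -5.17355%
VaR = −(-5.17355%) × $4,034,000 = 5.17355% × $4,034,000 = $208,701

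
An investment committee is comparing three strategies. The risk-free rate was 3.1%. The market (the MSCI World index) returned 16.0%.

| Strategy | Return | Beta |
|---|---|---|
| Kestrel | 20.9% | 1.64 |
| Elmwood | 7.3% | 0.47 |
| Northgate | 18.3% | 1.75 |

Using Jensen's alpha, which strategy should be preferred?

Kestrel: α = 20.9% − [3.1% + 1.64 × (16.0% − 3.1%)] = -3.356
Elmwood: α = 7.3% − [3.1% + 0.47 × (16.0% − 3.1%)] = -1.863
Northgate: α = 18.3% − [3.1% + 1.75 × (16.0% − 3.1%)] = -7.375
Highest: Elmwood (-1.863).

Elmwood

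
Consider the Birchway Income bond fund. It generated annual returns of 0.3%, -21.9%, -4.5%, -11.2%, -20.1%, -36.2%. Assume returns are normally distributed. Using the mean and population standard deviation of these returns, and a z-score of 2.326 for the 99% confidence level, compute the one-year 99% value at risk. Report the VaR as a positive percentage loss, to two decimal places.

43.76

μ = (0.3 − 21.9 − 4.5 − 11.2 − 20.1 − 36.2) / 6 = -93.60 / 6 = -15.6000%
Σ(r − μ)² = 879.6800; population σ = √(879.6800/6) = 12.1084%
VaR = −(μ − z·σ) = −(-15.6000 − 2.326 × 12.1084) = −(-43.7641) = 43.7641%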